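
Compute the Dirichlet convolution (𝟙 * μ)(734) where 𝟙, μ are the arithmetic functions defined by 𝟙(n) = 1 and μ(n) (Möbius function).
(𝟙 * μ)(734) = 0

Divisors of 734: [1, 2, 367, 734]. For each d | 734:
  d = 1: 𝟙(1) · μ(734/1) = 1 · 1 = 1
  d = 2: 𝟙(2) · μ(734/2) = 1 · -1 = -1
  d = 367: 𝟙(367) · μ(734/367) = 1 · -1 = -1
  d = 734: 𝟙(734) · μ(734/734) = 1 · 1 = 1
Summing: (𝟙 * μ)(734) = 1 + -1 + -1 + 1 = 0.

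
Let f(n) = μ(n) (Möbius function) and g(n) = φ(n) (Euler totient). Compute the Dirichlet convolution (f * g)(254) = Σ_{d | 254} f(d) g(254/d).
(μ * φ)(254) = 0

Divisors of 254: [1, 2, 127, 254]. For each d | 254:
  d = 1: μ(1) · φ(254/1) = 1 · 126 = 126
  d = 2: μ(2) · φ(254/2) = -1 · 126 = -126
  d = 127: μ(127) · φ(254/127) = -1 · 1 = -1
  d = 254: μ(254) · φ(254/254) = 1 · 1 = 1
Summing: (μ * φ)(254) = 126 + -126 + -1 + 1 = 0.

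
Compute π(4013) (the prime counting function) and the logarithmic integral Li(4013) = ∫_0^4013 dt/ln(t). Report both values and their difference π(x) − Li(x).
π(4013) = 554;  Li(4013) ≈ 566.93;  π(x) − Li(x) ≈ -12.93.

Direct count of primes ≤ 4013 gives π(4013) = 554. Numerical evaluation of the logarithmic integral gives Li(4013) ≈ 566.93. The difference π(x) − Li(x) ≈ -12.93 is typically negative for small/moderate x (Li(x) overestimates), though Littlewood's theorem shows this sign changes infinitely often.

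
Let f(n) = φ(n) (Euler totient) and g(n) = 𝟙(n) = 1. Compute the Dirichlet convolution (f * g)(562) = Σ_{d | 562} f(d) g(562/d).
(φ * 𝟙)(562) = 562

Divisors of 562: [1, 2, 281, 562]. For each d | 562:
  d = 1: φ(1) · 𝟙(562/1) = 1 · 1 = 1
  d = 2: φ(2) · 𝟙(562/2) = 1 · 1 = 1
  d = 281: φ(281) · 𝟙(562/281) = 280 · 1 = 280
  d = 562: φ(562) · 𝟙(562/562) = 280 · 1 = 280
Summing: (φ * 𝟙)(562) = 1 + 1 + 280 + 280 = 562.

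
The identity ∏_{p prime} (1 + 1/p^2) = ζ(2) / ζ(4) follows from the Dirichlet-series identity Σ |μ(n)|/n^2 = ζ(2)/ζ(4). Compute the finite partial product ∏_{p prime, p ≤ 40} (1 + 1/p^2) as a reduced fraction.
∏ = 270008184968000000/178631837133343209

The primes p ≤ 40 are [2, 3, 5, 7, 11, 13, 17, 19, 23, 29, 31, 37]. For each, (1 + 1/p^2) = (p^2 + 1)/p^2. Multiplying these fractions over p ∈ [2, 3, 5, 7, 11, 13, 17, 19, 23, 29, 31, 37] gives 270008184968000000/178631837133343209. (In the limit P → ∞ this tends to ζ(2)/ζ(4).)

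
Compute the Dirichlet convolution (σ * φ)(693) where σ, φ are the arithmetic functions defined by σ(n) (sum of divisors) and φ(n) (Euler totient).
(σ * φ)(693) = 8316

Divisors of 693: [1, 3, 7, 9, 11, 21, 33, 63, 77, 99, 231, 693]. For each d | 693:
  d = 1: σ(1) · φ(693/1) = 1 · 360 = 360
  d = 3: σ(3) · φ(693/3) = 4 · 120 = 480
  d = 7: σ(7) · φ(693/7) = 8 · 60 = 480
  d = 9: σ(9) · φ(693/9) = 13 · 60 = 780
  d = 11: σ(11) · φ(693/11) = 12 · 36 = 432
  d = 21: σ(21) · φ(693/21) = 32 · 20 = 640
  d = 33: σ(33) · φ(693/33) = 48 · 12 = 576
  d = 63: σ(63) · φ(693/63) = 104 · 10 = 1040
  d = 77: σ(77) · φ(693/77) = 96 · 6 = 576
  d = 99: σ(99) · φ(693/99) = 156 · 6 = 936
  d = 231: σ(231) · φ(693/231) = 384 · 2 = 768
  d = 693: σ(693) · φ(693/693) = 1248 · 1 = 1248
Summing: (σ * φ)(693) = 360 + 480 + 480 + 780 + 432 + 640 + 576 + 1040 + 576 + 936 + 768 + 1248 = 8316.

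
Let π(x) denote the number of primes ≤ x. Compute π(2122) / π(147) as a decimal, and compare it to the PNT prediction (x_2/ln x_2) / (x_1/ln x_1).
π(2122)/π(147) = 319/34 ≈ 9.3824;  PNT prediction ≈ 9.4044.

π(147) = 34 and π(2122) = 319, so π(2122)/π(147) ≈ 9.3824. The PNT-predicted ratio is (2122/ln(2122)) / (147/ln(147)) ≈ 9.4044. The two agree to within a few percent, as expected.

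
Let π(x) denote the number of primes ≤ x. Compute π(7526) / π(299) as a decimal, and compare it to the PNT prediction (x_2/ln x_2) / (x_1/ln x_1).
π(7526)/π(299) = 953/62 ≈ 15.3710;  PNT prediction ≈ 16.0746.

π(299) = 62 and π(7526) = 953, so π(7526)/π(299) ≈ 15.3710. The PNT-predicted ratio is (7526/ln(7526)) / (299/ln(299)) ≈ 16.0746. The two agree to within a few percent, as expected.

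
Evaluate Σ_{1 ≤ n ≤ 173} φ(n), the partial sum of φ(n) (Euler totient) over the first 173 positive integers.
Σ_{n ≤ 173} φ(n) = 9194

Compute φ(n) for each 1 ≤ n ≤ 173: φ(1) = 1, φ(2) = 1, φ(3) = 2, φ(4) = 2, φ(5) = 4, φ(6) = 2, φ(7) = 6, φ(8) = 4, φ(9) = 6, φ(10) = 4, φ(11) = 10, φ(12) = 4, φ(13) = 12, φ(14) = 6, φ(15) = 8, φ(16) = 8, φ(17) = 16, φ(18) = 6, φ(19) = 18, φ(20) = 8, φ(21) = 12, φ(22) = 10, φ(23) = 22, φ(24) = 8, φ(25) = 20, φ(26) = 12, φ(27) = 18, φ(28) = 12, φ(29) = 28, φ(30) = 8, φ(31) = 30, φ(32) = 16, φ(33) = 20, φ(34) = 16, φ(35) = 24, φ(36) = 12, φ(37) = 36, φ(38) = 18, φ(39) = 24, φ(40) = 16, φ(41) = 40, φ(42) = 12, φ(43) = 42, φ(44) = 20, φ(45) = 24, φ(46) = 22, φ(47) = 46, φ(48) = 16, φ(49) = 42, φ(50) = 20, φ(51) = 32, φ(52) = 24, φ(53) = 52, φ(54) = 18, φ(55) = 40, φ(56) = 24, φ(57) = 36, φ(58) = 28, φ(59) = 58, φ(60) = 16, φ(61) = 60, φ(62) = 30, φ(63) = 36, φ(64) = 32, φ(65) = 48, φ(66) = 20, φ(67) = 66, φ(68) = 32, φ(69) = 44, φ(70) = 24, φ(71) = 70, φ(72) = 24, φ(73) = 72, φ(74) = 36, φ(75) = 40, φ(76) = 36, φ(77) = 60, φ(78) = 24, φ(79) = 78, φ(80) = 32, φ(81) = 54, φ(82) = 40, φ(83) = 82, φ(84) = 24, φ(85) = 64, φ(86) = 42, φ(87) = 56, φ(88) = 40, φ(89) = 88, φ(90) = 24, φ(91) = 72, φ(92) = 44, φ(93) = 60, φ(94) = 46, φ(95) = 72, φ(96) = 32, φ(97) = 96, φ(98) = 42, φ(99) = 60, φ(100) = 40, φ(101) = 100, φ(102) = 32, φ(103) = 102, φ(104) = 48, φ(105) = 48, φ(106) = 52, φ(107) = 106, φ(108) = 36, φ(109) = 108, φ(110) = 40, φ(111) = 72, φ(112) = 48, φ(113) = 112, φ(114) = 36, φ(115) = 88, φ(116) = 56, φ(117) = 72, φ(118) = 58, φ(119) = 96, φ(120) = 32, φ(121) = 110, φ(122) = 60, φ(123) = 80, φ(124) = 60, φ(125) = 100, φ(126) = 36, φ(127) = 126, φ(128) = 64, φ(129) = 84, φ(130) = 48, φ(131) = 130, φ(132) = 40, φ(133) = 108, φ(134) = 66, φ(135) = 72, φ(136) = 64, φ(137) = 136, φ(138) = 44, φ(139) = 138, φ(140) = 48, φ(141) = 92, φ(142) = 70, φ(143) = 120, φ(144) = 48, φ(145) = 112, φ(146) = 72, φ(147) = 84, φ(148) = 72, φ(149) = 148, φ(150) = 40, φ(151) = 150, φ(152) = 72, φ(153) = 96, φ(154) = 60, φ(155) = 120, φ(156) = 48, φ(157) = 156, φ(158) = 78, φ(159) = 104, φ(160) = 64, φ(161) = 132, φ(162) = 54, φ(163) = 162, φ(164) = 80, φ(165) = 80, φ(166) = 82, φ(167) = 166, φ(168) = 48, φ(169) = 156, φ(170) = 64, φ(171) = 108, φ(172) = 84, φ(173) = 172. Summing all 173 values: 9194. (Average order: Σ_{n ≤ x} φ(n) ~ (3/π²) x². For x = 173, (3/π²)·173² ≈ 9097.33.)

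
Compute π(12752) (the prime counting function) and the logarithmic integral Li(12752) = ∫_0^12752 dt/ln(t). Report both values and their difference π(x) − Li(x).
π(12752) = 1521;  Li(12752) ≈ 1540.90;  π(x) − Li(x) ≈ -19.90.

Direct count of primes ≤ 12752 gives π(12752) = 1521. Numerical evaluation of the logarithmic integral gives Li(12752) ≈ 1540.90. The difference π(x) − Li(x) ≈ -19.90 is typically negative for small/moderate x (Li(x) overestimates), though Littlewood's theorem shows this sign changes infinitely often.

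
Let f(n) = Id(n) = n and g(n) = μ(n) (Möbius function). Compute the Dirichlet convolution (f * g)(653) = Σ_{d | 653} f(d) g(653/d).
(Id * μ)(653) = 652

Divisors of 653: [1, 653]. For each d | 653:
  d = 1: Id(1) · μ(653/1) = 1 · -1 = -1
  d = 653: Id(653) · μ(653/653) = 653 · 1 = 653
Summing: (Id * μ)(653) = -1 + 653 = 652.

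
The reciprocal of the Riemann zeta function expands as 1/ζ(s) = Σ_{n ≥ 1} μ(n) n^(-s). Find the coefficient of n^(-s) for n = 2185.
μ(2185) = -1

Factor n = 2185 = 5 · 19 · 23. μ(n) = 0 if any exponent ≥ 2 (not squarefree); otherwise μ(n) = (−1)^{ω(n)} where ω(n) is the number of distinct prime factors. Applying: μ(2185) = -1.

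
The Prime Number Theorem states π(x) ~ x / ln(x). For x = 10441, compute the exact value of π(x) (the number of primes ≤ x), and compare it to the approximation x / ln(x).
π(10441) = 1277;  x/ln(x) ≈ 1128.33;  relative error ≈ 11.64%.

Directly count primes up to 10441: π(10441) = 1277. The PNT approximation gives 10441/ln(10441) ≈ 10441/9.25350 ≈ 1128.33. Relative error (π(x) − x/ln(x)) / π(x) ≈ 11.64%; the approximation is known to undercount slightly (Li(x) is a better estimate).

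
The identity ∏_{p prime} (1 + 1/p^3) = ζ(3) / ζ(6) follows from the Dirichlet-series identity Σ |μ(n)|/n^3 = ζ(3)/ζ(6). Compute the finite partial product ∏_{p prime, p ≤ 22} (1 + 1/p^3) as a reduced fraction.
∏ = 223851228120576/189501362017825

The primes p ≤ 22 are [2, 3, 5, 7, 11, 13, 17, 19]. For each, (1 + 1/p^3) = (p^3 + 1)/p^3. Multiplying these fractions over p ∈ [2, 3, 5, 7, 11, 13, 17, 19] gives 223851228120576/189501362017825. (In the limit P → ∞ this tends to ζ(3)/ζ(6).)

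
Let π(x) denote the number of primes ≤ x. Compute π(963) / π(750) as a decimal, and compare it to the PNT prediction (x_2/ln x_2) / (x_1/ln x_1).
π(963)/π(750) = 162/132 ≈ 1.2273;  PNT prediction ≈ 1.2373.

π(750) = 132 and π(963) = 162, so π(963)/π(750) ≈ 1.2273. The PNT-predicted ratio is (963/ln(963)) / (750/ln(750)) ≈ 1.2373. The two agree to within a few percent, as expected.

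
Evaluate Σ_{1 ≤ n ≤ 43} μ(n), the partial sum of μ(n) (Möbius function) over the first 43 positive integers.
Σ_{n ≤ 43} μ(n) = -3

Compute μ(n) for each 1 ≤ n ≤ 43: μ(1) = 1, μ(2) = -1, μ(3) = -1, μ(4) = 0, μ(5) = -1, μ(6) = 1, μ(7) = -1, μ(8) = 0, μ(9) = 0, μ(10) = 1, μ(11) = -1, μ(12) = 0, μ(13) = -1, μ(14) = 1, μ(15) = 1, μ(16) = 0, μ(17) = -1, μ(18) = 0, μ(19) = -1, μ(20) = 0, μ(21) = 1, μ(22) = 1, μ(23) = -1, μ(24) = 0, μ(25) = 0, μ(26) = 1, μ(27) = 0, μ(28) = 0, μ(29) = -1, μ(30) = -1, μ(31) = -1, μ(32) = 0, μ(33) = 1, μ(34) = 1, μ(35) = 1, μ(36) = 0, μ(37) = -1, μ(38) = 1, μ(39) = 1, μ(40) = 0, μ(41) = -1, μ(42) = -1, μ(43) = -1. Summing all 43 values: -3. (Mertens function M(x) = Σ_{n ≤ x} μ(n); on average M(x) should be small (PNT ⟺ M(x) = o(x)).)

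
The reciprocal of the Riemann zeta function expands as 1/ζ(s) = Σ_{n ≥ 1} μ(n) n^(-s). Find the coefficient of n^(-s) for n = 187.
μ(187) = 1

Factor n = 187 = 11 · 17. μ(n) = 0 if any exponent ≥ 2 (not squarefree); otherwise μ(n) = (−1)^{ω(n)} where ω(n) is the number of distinct prime factors. Applying: μ(187) = 1.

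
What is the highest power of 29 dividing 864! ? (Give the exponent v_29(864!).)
v_29(864!) = 30

Legendre's formula: v_p(n!) = Σ_{k ≥ 1} ⌊n / p^k⌋. For p = 29, n = 864, the terms are:
  ⌊864/29^1⌋ = ⌊864/29⌋ = 29
  ⌊864/29^2⌋ = ⌊864/841⌋ = 1
(the next term ⌊864/29^3⌋ = 0, terminating the sum). Summing: v_29(864!) = 29 + 1 = 30.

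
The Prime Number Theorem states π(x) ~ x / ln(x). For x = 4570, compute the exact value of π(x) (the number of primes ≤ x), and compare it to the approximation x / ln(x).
π(4570) = 619;  x/ln(x) ≈ 542.29;  relative error ≈ 12.39%.

Directly count primes up to 4570: π(4570) = 619. The PNT approximation gives 4570/ln(4570) ≈ 4570/8.42727 ≈ 542.29. Relative error (π(x) − x/ln(x)) / π(x) ≈ 12.39%; the approximation is known to undercount slightly (Li(x) is a better estimate).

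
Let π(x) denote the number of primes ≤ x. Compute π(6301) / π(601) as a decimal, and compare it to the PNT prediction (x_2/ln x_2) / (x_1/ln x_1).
π(6301)/π(601) = 820/110 ≈ 7.4545;  PNT prediction ≈ 7.6681.

π(601) = 110 and π(6301) = 820, so π(6301)/π(601) ≈ 7.4545. The PNT-predicted ratio is (6301/ln(6301)) / (601/ln(601)) ≈ 7.6681. The two agree to within a few percent, as expected.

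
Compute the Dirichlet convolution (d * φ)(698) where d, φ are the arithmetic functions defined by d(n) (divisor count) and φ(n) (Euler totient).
(d * φ)(698) = 1050

Divisors of 698: [1, 2, 349, 698]. For each d | 698:
  d = 1: d(1) · φ(698/1) = 1 · 348 = 348
  d = 2: d(2) · φ(698/2) = 2 · 348 = 696
  d = 349: d(349) · φ(698/349) = 2 · 1 = 2
  d = 698: d(698) · φ(698/698) = 4 · 1 = 4
Summing: (d * φ)(698) = 348 + 696 + 2 + 4 = 1050.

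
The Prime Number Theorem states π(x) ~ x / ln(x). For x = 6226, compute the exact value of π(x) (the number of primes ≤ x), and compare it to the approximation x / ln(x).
π(6226) = 810;  x/ln(x) ≈ 712.64;  relative error ≈ 12.02%.

Directly count primes up to 6226: π(6226) = 810. The PNT approximation gives 6226/ln(6226) ≈ 6226/8.73649 ≈ 712.64. Relative error (π(x) − x/ln(x)) / π(x) ≈ 12.02%; the approximation is known to undercount slightly (Li(x) is a better estimate).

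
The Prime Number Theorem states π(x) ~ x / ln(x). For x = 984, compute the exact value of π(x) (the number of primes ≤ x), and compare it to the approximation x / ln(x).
π(984) = 166;  x/ln(x) ≈ 142.78;  relative error ≈ 13.99%.

Directly count primes up to 984: π(984) = 166. The PNT approximation gives 984/ln(984) ≈ 984/6.89163 ≈ 142.78. Relative error (π(x) − x/ln(x)) / π(x) ≈ 13.99%; the approximation is known to undercount slightly (Li(x) is a better estimate).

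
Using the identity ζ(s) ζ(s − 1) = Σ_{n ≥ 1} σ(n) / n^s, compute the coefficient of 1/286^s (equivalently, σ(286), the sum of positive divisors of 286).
σ(286) = 504

In the product (Σ m^0/m^s)(Σ k / k^s) = Σ (Σ_{d | n} d) / n^s, the coefficient of 1/n^s is σ(n) = Σ_{d | n} d. For n = 286, divisors are [1, 2, 11, 13, 22, 26, 143, 286]; summing: σ(286) = 504.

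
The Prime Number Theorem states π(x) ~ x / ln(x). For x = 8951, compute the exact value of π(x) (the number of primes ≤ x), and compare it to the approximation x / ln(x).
π(8951) = 1113;  x/ln(x) ≈ 983.68;  relative error ≈ 11.62%.

Directly count primes up to 8951: π(8951) = 1113. The PNT approximation gives 8951/ln(8951) ≈ 8951/9.09952 ≈ 983.68. Relative error (π(x) − x/ln(x)) / π(x) ≈ 11.62%; the approximation is known to undercount slightly (Li(x) is a better estimate).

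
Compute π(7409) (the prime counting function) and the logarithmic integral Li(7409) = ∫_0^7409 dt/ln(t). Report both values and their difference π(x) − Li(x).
π(7409) = 939;  Li(7409) ≈ 960.38;  π(x) − Li(x) ≈ -21.38.

Direct count of primes ≤ 7409 gives π(7409) = 939. Numerical evaluation of the logarithmic integral gives Li(7409) ≈ 960.38. The difference π(x) − Li(x) ≈ -21.38 is typically negative for small/moderate x (Li(x) overestimates), though Littlewood's theorem shows this sign changes infinitely often.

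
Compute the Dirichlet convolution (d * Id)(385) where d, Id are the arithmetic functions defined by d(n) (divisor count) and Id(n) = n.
(d * Id)(385) = 819

Divisors of 385: [1, 5, 7, 11, 35, 55, 77, 385]. For each d | 385:
  d = 1: d(1) · Id(385/1) = 1 · 385 = 385
  d = 5: d(5) · Id(385/5) = 2 · 77 = 154
  d = 7: d(7) · Id(385/7) = 2 · 55 = 110
  d = 11: d(11) · Id(385/11) = 2 · 35 = 70
  d = 35: d(35) · Id(385/35) = 4 · 11 = 44
  d = 55: d(55) · Id(385/55) = 4 · 7 = 28
  d = 77: d(77) · Id(385/77) = 4 · 5 = 20
  d = 385: d(385) · Id(385/385) = 8 · 1 = 8
Summing: (d * Id)(385) = 385 + 154 + 110 + 70 + 44 + 28 + 20 + 8 = 819.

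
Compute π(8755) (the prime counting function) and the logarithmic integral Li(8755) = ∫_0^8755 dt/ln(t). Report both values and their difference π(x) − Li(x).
π(8755) = 1092;  Li(8755) ≈ 1110.00;  π(x) − Li(x) ≈ -18.00.

Direct count of primes ≤ 8755 gives π(8755) = 1092. Numerical evaluation of the logarithmic integral gives Li(8755) ≈ 1110.00. The difference π(x) − Li(x) ≈ -18.00 is typically negative for small/moderate x (Li(x) overestimates), though Littlewood's theorem shows this sign changes infinitely often.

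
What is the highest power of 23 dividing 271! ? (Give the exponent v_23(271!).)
v_23(271!) = 11

Legendre's formula: v_p(n!) = Σ_{k ≥ 1} ⌊n / p^k⌋. For p = 23, n = 271, the terms are:
  ⌊271/23^1⌋ = ⌊271/23⌋ = 11
(the next term ⌊271/23^2⌋ = 0, terminating the sum). Summing: v_23(271!) = 11 = 11.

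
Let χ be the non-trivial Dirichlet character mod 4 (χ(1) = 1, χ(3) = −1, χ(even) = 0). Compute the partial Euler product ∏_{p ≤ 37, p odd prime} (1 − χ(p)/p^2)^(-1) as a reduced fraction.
∏ = 136633422149134339/149104402366464000

The odd primes p ≤ 37 are [3, 5, 7, 11, 13, 17, 19, 23, 29, 31, 37]. For each, χ(p) = 1 if p ≡ 1 mod 4, χ(p) = −1 if p ≡ 3 mod 4. Taking (1 − χ(p)/p^2)^(-1) = p^2/(p^2 − χ(p)): (1 − (-1)/3^2)^(-1) · (1 − (1)/5^2)^(-1) · (1 − (-1)/7^2)^(-1) · (1 − (-1)/11^2)^(-1) · (1 − (1)/13^2)^(-1) · (1 − (1)/17^2)^(-1) · (1 − (-1)/19^2)^(-1) · (1 − (-1)/23^2)^(-1) · (1 − (1)/29^2)^(-1) · (1 − (-1)/31^2)^(-1) · (1 − (1)/37^2)^(-1) = 136633422149134339/149104402366464000.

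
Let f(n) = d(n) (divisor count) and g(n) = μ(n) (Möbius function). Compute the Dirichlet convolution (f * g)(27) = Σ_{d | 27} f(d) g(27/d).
(d * μ)(27) = 1

Divisors of 27: [1, 3, 9, 27]. For each d | 27:
  d = 1: d(1) · μ(27/1) = 1 · 0 = 0
  d = 3: d(3) · μ(27/3) = 2 · 0 = 0
  d = 9: d(9) · μ(27/9) = 3 · -1 = -3
  d = 27: d(27) · μ(27/27) = 4 · 1 = 4
Summing: (d * μ)(27) = 0 + 0 + -3 + 4 = 1.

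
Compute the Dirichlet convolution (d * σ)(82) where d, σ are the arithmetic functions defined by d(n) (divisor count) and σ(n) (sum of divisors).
(d * σ)(82) = 220

Divisors of 82: [1, 2, 41, 82]. For each d | 82:
  d = 1: d(1) · σ(82/1) = 1 · 126 = 126
  d = 2: d(2) · σ(82/2) = 2 · 42 = 84
  d = 41: d(41) · σ(82/41) = 2 · 3 = 6
  d = 82: d(82) · σ(82/82) = 4 · 1 = 4
Summing: (d * σ)(82) = 126 + 84 + 6 + 4 = 220.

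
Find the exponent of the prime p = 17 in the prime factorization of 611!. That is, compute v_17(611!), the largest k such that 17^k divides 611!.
v_17(611!) = 37

Legendre's formula: v_p(n!) = Σ_{k ≥ 1} ⌊n / p^k⌋. For p = 17, n = 611, the terms are:
  ⌊611/17^1⌋ = ⌊611/17⌋ = 35
  ⌊611/17^2⌋ = ⌊611/289⌋ = 2
(the next term ⌊611/17^3⌋ = 0, terminating the sum). Summing: v_17(611!) = 35 + 2 = 37.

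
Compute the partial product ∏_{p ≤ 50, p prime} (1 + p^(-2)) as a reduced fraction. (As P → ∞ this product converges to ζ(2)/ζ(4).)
∏ = 101793085732936000000000/67237345888235944242129

The primes p ≤ 50 are [2, 3, 5, 7, 11, 13, 17, 19, 23, 29, 31, 37, 41, 43, 47]. For each, (1 + 1/p^2) = (p^2 + 1)/p^2. Multiplying these fractions over p ∈ [2, 3, 5, 7, 11, 13, 17, 19, 23, 29, 31, 37, 41, 43, 47] gives 101793085732936000000000/67237345888235944242129. (In the limit P → ∞ this tends to ζ(2)/ζ(4).)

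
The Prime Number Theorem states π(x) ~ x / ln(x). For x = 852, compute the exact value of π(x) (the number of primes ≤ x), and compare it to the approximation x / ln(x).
π(852) = 146;  x/ln(x) ≈ 126.27;  relative error ≈ 13.52%.

Directly count primes up to 852: π(852) = 146. The PNT approximation gives 852/ln(852) ≈ 852/6.74759 ≈ 126.27. Relative error (π(x) − x/ln(x)) / π(x) ≈ 13.52%; the approximation is known to undercount slightly (Li(x) is a better estimate).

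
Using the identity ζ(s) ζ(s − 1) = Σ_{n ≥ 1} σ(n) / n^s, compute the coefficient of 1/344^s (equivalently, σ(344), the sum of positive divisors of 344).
σ(344) = 660

In the product (Σ m^0/m^s)(Σ k / k^s) = Σ (Σ_{d | n} d) / n^s, the coefficient of 1/n^s is σ(n) = Σ_{d | n} d. For n = 344, divisors are [1, 2, 4, 8, 43, 86, 172, 344]; summing: σ(344) = 660.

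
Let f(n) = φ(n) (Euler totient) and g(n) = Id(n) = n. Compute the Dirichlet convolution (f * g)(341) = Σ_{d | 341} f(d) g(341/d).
(φ * Id)(341) = 1281

Divisors of 341: [1, 11, 31, 341]. For each d | 341:
  d = 1: φ(1) · Id(341/1) = 1 · 341 = 341
  d = 11: φ(11) · Id(341/11) = 10 · 31 = 310
  d = 31: φ(31) · Id(341/31) = 30 · 11 = 330
  d = 341: φ(341) · Id(341/341) = 300 · 1 = 300
Summing: (φ * Id)(341) = 341 + 310 + 330 + 300 = 1281.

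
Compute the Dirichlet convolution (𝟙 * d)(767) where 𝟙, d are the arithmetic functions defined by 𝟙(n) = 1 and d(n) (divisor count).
(𝟙 * d)(767) = 9

Divisors of 767: [1, 13, 59, 767]. For each d | 767:
  d = 1: 𝟙(1) · d(767/1) = 1 · 4 = 4
  d = 13: 𝟙(13) · d(767/13) = 1 · 2 = 2
  d = 59: 𝟙(59) · d(767/59) = 1 · 2 = 2
  d = 767: 𝟙(767) · d(767/767) = 1 · 1 = 1
Summing: (𝟙 * d)(767) = 4 + 2 + 2 + 1 = 9.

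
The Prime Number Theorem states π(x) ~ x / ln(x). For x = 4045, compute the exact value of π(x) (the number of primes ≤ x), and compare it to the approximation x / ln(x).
π(4045) = 557;  x/ln(x) ≈ 487.04;  relative error ≈ 12.56%.

Directly count primes up to 4045: π(4045) = 557. The PNT approximation gives 4045/ln(4045) ≈ 4045/8.30524 ≈ 487.04. Relative error (π(x) − x/ln(x)) / π(x) ≈ 12.56%; the approximation is known to undercount slightly (Li(x) is a better estimate).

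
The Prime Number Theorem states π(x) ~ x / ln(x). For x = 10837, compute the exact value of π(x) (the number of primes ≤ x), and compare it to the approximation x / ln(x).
π(10837) = 1317;  x/ln(x) ≈ 1166.43;  relative error ≈ 11.43%.

Directly count primes up to 10837: π(10837) = 1317. The PNT approximation gives 10837/ln(10837) ≈ 10837/9.29072 ≈ 1166.43. Relative error (π(x) − x/ln(x)) / π(x) ≈ 11.43%; the approximation is known to undercount slightly (Li(x) is a better estimate).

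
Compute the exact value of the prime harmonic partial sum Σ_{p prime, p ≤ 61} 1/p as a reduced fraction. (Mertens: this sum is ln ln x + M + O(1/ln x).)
Σ 1/p = 201015517717077830328949/117288381359406970983270

π(61) = 18, so the primes ≤ 61 are [2, 3, 5, 7, 11, 13, 17, 19, 23, 29, 31, 37, 41, 43, 47, 53, 59, 61]. Summing 1/p over these primes: 201015517717077830328949/117288381359406970983270 ≈ 1.7139. Mertens estimate ln ln(61) + 0.2615 ≈ 1.6751.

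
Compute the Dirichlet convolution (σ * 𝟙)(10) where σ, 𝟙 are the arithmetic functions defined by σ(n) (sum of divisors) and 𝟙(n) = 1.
(σ * 𝟙)(10) = 28

Divisors of 10: [1, 2, 5, 10]. For each d | 10:
  d = 1: σ(1) · 𝟙(10/1) = 1 · 1 = 1
  d = 2: σ(2) · 𝟙(10/2) = 3 · 1 = 3
  d = 5: σ(5) · 𝟙(10/5) = 6 · 1 = 6
  d = 10: σ(10) · 𝟙(10/10) = 18 · 1 = 18
Summing: (σ * 𝟙)(10) = 1 + 3 + 6 + 18 = 28.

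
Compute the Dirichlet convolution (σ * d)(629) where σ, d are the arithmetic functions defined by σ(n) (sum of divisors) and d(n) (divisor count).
(σ * d)(629) = 800

Divisors of 629: [1, 17, 37, 629]. For each d | 629:
  d = 1: σ(1) · d(629/1) = 1 · 4 = 4
  d = 17: σ(17) · d(629/17) = 18 · 2 = 36
  d = 37: σ(37) · d(629/37) = 38 · 2 = 76
  d = 629: σ(629) · d(629/629) = 684 · 1 = 684
Summing: (σ * d)(629) = 4 + 36 + 76 + 684 = 800.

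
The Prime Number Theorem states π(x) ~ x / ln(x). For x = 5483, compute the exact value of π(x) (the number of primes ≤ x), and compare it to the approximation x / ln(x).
π(5483) = 725;  x/ln(x) ≈ 636.86;  relative error ≈ 12.16%.

Directly count primes up to 5483: π(5483) = 725. The PNT approximation gives 5483/ln(5483) ≈ 5483/8.60941 ≈ 636.86. Relative error (π(x) − x/ln(x)) / π(x) ≈ 12.16%; the approximation is known to undercount slightly (Li(x) is a better estimate).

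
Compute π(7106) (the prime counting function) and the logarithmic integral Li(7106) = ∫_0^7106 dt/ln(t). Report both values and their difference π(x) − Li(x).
π(7106) = 910;  Li(7106) ≈ 926.29;  π(x) − Li(x) ≈ -16.29.

Direct count of primes ≤ 7106 gives π(7106) = 910. Numerical evaluation of the logarithmic integral gives Li(7106) ≈ 926.29. The difference π(x) − Li(x) ≈ -16.29 is typically negative for small/moderate x (Li(x) overestimates), though Littlewood's theorem shows this sign changes infinitely often.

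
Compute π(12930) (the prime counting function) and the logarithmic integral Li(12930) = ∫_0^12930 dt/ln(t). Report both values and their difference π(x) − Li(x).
π(12930) = 1540;  Li(12930) ≈ 1559.72;  π(x) − Li(x) ≈ -19.72.

Direct count of primes ≤ 12930 gives π(12930) = 1540. Numerical evaluation of the logarithmic integral gives Li(12930) ≈ 1559.72. The difference π(x) − Li(x) ≈ -19.72 is typically negative for small/moderate x (Li(x) overestimates), though Littlewood's theorem shows this sign changes infinitely often.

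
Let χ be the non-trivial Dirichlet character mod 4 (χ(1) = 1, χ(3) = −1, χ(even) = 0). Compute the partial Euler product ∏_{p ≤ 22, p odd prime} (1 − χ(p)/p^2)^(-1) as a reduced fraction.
∏ = 14933966047/16280616960

The odd primes p ≤ 22 are [3, 5, 7, 11, 13, 17, 19]. For each, χ(p) = 1 if p ≡ 1 mod 4, χ(p) = −1 if p ≡ 3 mod 4. Taking (1 − χ(p)/p^2)^(-1) = p^2/(p^2 − χ(p)): (1 − (-1)/3^2)^(-1) · (1 − (1)/5^2)^(-1) · (1 − (-1)/7^2)^(-1) · (1 − (-1)/11^2)^(-1) · (1 − (1)/13^2)^(-1) · (1 − (1)/17^2)^(-1) · (1 − (-1)/19^2)^(-1) = 14933966047/16280616960.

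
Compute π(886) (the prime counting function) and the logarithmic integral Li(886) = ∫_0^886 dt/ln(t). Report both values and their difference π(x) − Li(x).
π(886) = 153;  Li(886) ≈ 160.96;  π(x) − Li(x) ≈ -7.96.

Direct count of primes ≤ 886 gives π(886) = 153. Numerical evaluation of the logarithmic integral gives Li(886) ≈ 160.96. The difference π(x) − Li(x) ≈ -7.96 is typically negative for small/moderate x (Li(x) overestimates), though Littlewood's theorem shows this sign changes infinitely often.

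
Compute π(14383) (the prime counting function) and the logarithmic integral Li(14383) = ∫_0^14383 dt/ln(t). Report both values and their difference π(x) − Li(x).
π(14383) = 1684;  Li(14383) ≈ 1712.32;  π(x) − Li(x) ≈ -28.32.

Direct count of primes ≤ 14383 gives π(14383) = 1684. Numerical evaluation of the logarithmic integral gives Li(14383) ≈ 1712.32. The difference π(x) − Li(x) ≈ -28.32 is typically negative for small/moderate x (Li(x) overestimates), though Littlewood's theorem shows this sign changes infinitely often.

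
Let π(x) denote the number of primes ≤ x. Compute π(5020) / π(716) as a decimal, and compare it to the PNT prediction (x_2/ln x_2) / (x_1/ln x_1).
π(5020)/π(716) = 672/127 ≈ 5.2913;  PNT prediction ≈ 5.4088.

π(716) = 127 and π(5020) = 672, so π(5020)/π(716) ≈ 5.2913. The PNT-predicted ratio is (5020/ln(5020)) / (716/ln(716)) ≈ 5.4088. The two agree to within a few percent, as expected.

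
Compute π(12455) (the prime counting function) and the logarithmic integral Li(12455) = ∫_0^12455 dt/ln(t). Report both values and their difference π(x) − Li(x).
π(12455) = 1486;  Li(12455) ≈ 1509.44;  π(x) − Li(x) ≈ -23.44.

Direct count of primes ≤ 12455 gives π(12455) = 1486. Numerical evaluation of the logarithmic integral gives Li(12455) ≈ 1509.44. The difference π(x) − Li(x) ≈ -23.44 is typically negative for small/moderate x (Li(x) overestimates), though Littlewood's theorem shows this sign changes infinitely often.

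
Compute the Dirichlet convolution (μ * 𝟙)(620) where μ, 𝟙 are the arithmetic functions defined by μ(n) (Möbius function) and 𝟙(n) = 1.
(μ * 𝟙)(620) = 0

Divisors of 620: [1, 2, 4, 5, 10, 20, 31, 62, 124, 155, 310, 620]. For each d | 620:
  d = 1: μ(1) · 𝟙(620/1) = 1 · 1 = 1
  d = 2: μ(2) · 𝟙(620/2) = -1 · 1 = -1
  d = 4: μ(4) · 𝟙(620/4) = 0 · 1 = 0
  d = 5: μ(5) · 𝟙(620/5) = -1 · 1 = -1
  d = 10: μ(10) · 𝟙(620/10) = 1 · 1 = 1
  d = 20: μ(20) · 𝟙(620/20) = 0 · 1 = 0
  d = 31: μ(31) · 𝟙(620/31) = -1 · 1 = -1
  d = 62: μ(62) · 𝟙(620/62) = 1 · 1 = 1
  d = 124: μ(124) · 𝟙(620/124) = 0 · 1 = 0
  d = 155: μ(155) · 𝟙(620/155) = 1 · 1 = 1
  d = 310: μ(310) · 𝟙(620/310) = -1 · 1 = -1
  d = 620: μ(620) · 𝟙(620/620) = 0 · 1 = 0
Summing: (μ * 𝟙)(620) = 1 + -1 + 0 + -1 + 1 + 0 + -1 + 1 + 0 + 1 + -1 + 0 = 0.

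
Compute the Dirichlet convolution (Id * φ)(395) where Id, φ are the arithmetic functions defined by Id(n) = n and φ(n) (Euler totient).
(Id * φ)(395) = 1413

Divisors of 395: [1, 5, 79, 395]. For each d | 395:
  d = 1: Id(1) · φ(395/1) = 1 · 312 = 312
  d = 5: Id(5) · φ(395/5) = 5 · 78 = 390
  d = 79: Id(79) · φ(395/79) = 79 · 4 = 316
  d = 395: Id(395) · φ(395/395) = 395 · 1 = 395
Summing: (Id * φ)(395) = 312 + 390 + 316 + 395 = 1413.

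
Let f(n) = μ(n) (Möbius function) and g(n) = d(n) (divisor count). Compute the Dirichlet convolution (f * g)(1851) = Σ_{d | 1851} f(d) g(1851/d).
(μ * d)(1851) = 1

Divisors of 1851: [1, 3, 617, 1851]. For each d | 1851:
  d = 1: μ(1) · d(1851/1) = 1 · 4 = 4
  d = 3: μ(3) · d(1851/3) = -1 · 2 = -2
  d = 617: μ(617) · d(1851/617) = -1 · 2 = -2
  d = 1851: μ(1851) · d(1851/1851) = 1 · 1 = 1
Summing: (μ * d)(1851) = 4 + -2 + -2 + 1 = 1.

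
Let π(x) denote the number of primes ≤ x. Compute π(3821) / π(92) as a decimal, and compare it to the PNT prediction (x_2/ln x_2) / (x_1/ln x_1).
π(3821)/π(92) = 530/24 ≈ 22.0833;  PNT prediction ≈ 22.7686.

π(92) = 24 and π(3821) = 530, so π(3821)/π(92) ≈ 22.0833. The PNT-predicted ratio is (3821/ln(3821)) / (92/ln(92)) ≈ 22.7686. The two agree to within a few percent, as expected.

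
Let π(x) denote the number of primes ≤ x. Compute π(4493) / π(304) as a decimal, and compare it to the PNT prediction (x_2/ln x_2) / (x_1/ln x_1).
π(4493)/π(304) = 610/62 ≈ 9.8387;  PNT prediction ≈ 10.0467.

π(304) = 62 and π(4493) = 610, so π(4493)/π(304) ≈ 9.8387. The PNT-predicted ratio is (4493/ln(4493)) / (304/ln(304)) ≈ 10.0467. The two agree to within a few percent, as expected.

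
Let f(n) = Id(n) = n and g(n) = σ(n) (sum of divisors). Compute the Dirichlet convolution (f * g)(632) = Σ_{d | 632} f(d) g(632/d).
(Id * σ)(632) = 7791

Divisors of 632: [1, 2, 4, 8, 79, 158, 316, 632]. For each d | 632:
  d = 1: Id(1) · σ(632/1) = 1 · 1200 = 1200
  d = 2: Id(2) · σ(632/2) = 2 · 560 = 1120
  d = 4: Id(4) · σ(632/4) = 4 · 240 = 960
  d = 8: Id(8) · σ(632/8) = 8 · 80 = 640
  d = 79: Id(79) · σ(632/79) = 79 · 15 = 1185
  d = 158: Id(158) · σ(632/158) = 158 · 7 = 1106
  d = 316: Id(316) · σ(632/316) = 316 · 3 = 948
  d = 632: Id(632) · σ(632/632) = 632 · 1 = 632
Summing: (Id * σ)(632) = 1200 + 1120 + 960 + 640 + 1185 + 1106 + 948 + 632 = 7791.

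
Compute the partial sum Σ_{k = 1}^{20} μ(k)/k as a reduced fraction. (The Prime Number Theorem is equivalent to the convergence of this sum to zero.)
Σ μ(k)/k = -81988/1616615

Values of μ(k) for 1 ≤ k ≤ 20: μ(1) = 1, μ(2) = -1, μ(3) = -1, μ(5) = -1, μ(6) = 1, μ(7) = -1, μ(10) = 1, μ(11) = -1, μ(13) = -1, μ(14) = 1, μ(15) = 1, μ(17) = -1, μ(19) = -1, with μ = 0 on non-squarefree integers. Summing μ(k)/k for k where μ(k) ≠ 0 gives -81988/1616615 ≈ -0.0507. (PNT ⟺ this sum → 0 as n → ∞.)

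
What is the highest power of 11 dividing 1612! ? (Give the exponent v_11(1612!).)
v_11(1612!) = 160

Legendre's formula: v_p(n!) = Σ_{k ≥ 1} ⌊n / p^k⌋. For p = 11, n = 1612, the terms are:
  ⌊1612/11^1⌋ = ⌊1612/11⌋ = 146
  ⌊1612/11^2⌋ = ⌊1612/121⌋ = 13
  ⌊1612/11^3⌋ = ⌊1612/1331⌋ = 1
(the next term ⌊1612/11^4⌋ = 0, terminating the sum). Summing: v_11(1612!) = 146 + 13 + 1 = 160.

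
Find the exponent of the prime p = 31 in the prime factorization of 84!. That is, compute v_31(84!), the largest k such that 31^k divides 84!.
v_31(84!) = 2

Legendre's formula: v_p(n!) = Σ_{k ≥ 1} ⌊n / p^k⌋. For p = 31, n = 84, the terms are:
  ⌊84/31^1⌋ = ⌊84/31⌋ = 2
(the next term ⌊84/31^2⌋ = 0, terminating the sum). Summing: v_31(84!) = 2 = 2.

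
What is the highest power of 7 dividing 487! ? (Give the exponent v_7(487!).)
v_7(487!) = 79

Legendre's formula: v_p(n!) = Σ_{k ≥ 1} ⌊n / p^k⌋. For p = 7, n = 487, the terms are:
  ⌊487/7^1⌋ = ⌊487/7⌋ = 69
  ⌊487/7^2⌋ = ⌊487/49⌋ = 9
  ⌊487/7^3⌋ = ⌊487/343⌋ = 1
(the next term ⌊487/7^4⌋ = 0, terminating the sum). Summing: v_7(487!) = 69 + 9 + 1 = 79.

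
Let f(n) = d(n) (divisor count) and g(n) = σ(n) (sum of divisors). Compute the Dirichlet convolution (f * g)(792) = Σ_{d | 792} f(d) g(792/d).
(d * σ)(792) = 14112

Divisors of 792: [1, 2, 3, 4, 6, 8, 9, 11, 12, 18, 22, 24, 33, 36, 44, 66, 72, 88, 99, 132, 198, 264, 396, 792]. For each d | 792:
  d = 1: d(1) · σ(792/1) = 1 · 2340 = 2340
  d = 2: d(2) · σ(792/2) = 2 · 1092 = 2184
  d = 3: d(3) · σ(792/3) = 2 · 720 = 1440
  d = 4: d(4) · σ(792/4) = 3 · 468 = 1404
  d = 6: d(6) · σ(792/6) = 4 · 336 = 1344
  d = 8: d(8) · σ(792/8) = 4 · 156 = 624
  d = 9: d(9) · σ(792/9) = 3 · 180 = 540
  d = 11: d(11) · σ(792/11) = 2 · 195 = 390
  d = 12: d(12) · σ(792/12) = 6 · 144 = 864
  d = 18: d(18) · σ(792/18) = 6 · 84 = 504
  d = 22: d(22) · σ(792/22) = 4 · 91 = 364
  d = 24: d(24) · σ(792/24) = 8 · 48 = 384
  d = 33: d(33) · σ(792/33) = 4 · 60 = 240
  d = 36: d(36) · σ(792/36) = 9 · 36 = 324
  d = 44: d(44) · σ(792/44) = 6 · 39 = 234
  d = 66: d(66) · σ(792/66) = 8 · 28 = 224
  d = 72: d(72) · σ(792/72) = 12 · 12 = 144
  d = 88: d(88) · σ(792/88) = 8 · 13 = 104
  d = 99: d(99) · σ(792/99) = 6 · 15 = 90
  d = 132: d(132) · σ(792/132) = 12 · 12 = 144
  d = 198: d(198) · σ(792/198) = 12 · 7 = 84
  d = 264: d(264) · σ(792/264) = 16 · 4 = 64
  d = 396: d(396) · σ(792/396) = 18 · 3 = 54
  d = 792: d(792) · σ(792/792) = 24 · 1 = 24
Summing: (d * σ)(792) = 2340 + 2184 + 1440 + 1404 + 1344 + 624 + 540 + 390 + 864 + 504 + 364 + 384 + 240 + 324 + 234 + 224 + 144 + 104 + 90 + 144 + 84 + 64 + 54 + 24 = 14112.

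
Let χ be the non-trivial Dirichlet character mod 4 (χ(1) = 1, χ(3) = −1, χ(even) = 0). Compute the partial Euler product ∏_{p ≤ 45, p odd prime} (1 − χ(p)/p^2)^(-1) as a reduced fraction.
∏ = 11477831542914938630143/12524769798782976000000

The odd primes p ≤ 45 are [3, 5, 7, 11, 13, 17, 19, 23, 29, 31, 37, 41, 43]. For each, χ(p) = 1 if p ≡ 1 mod 4, χ(p) = −1 if p ≡ 3 mod 4. Taking (1 − χ(p)/p^2)^(-1) = p^2/(p^2 − χ(p)): (1 − (-1)/3^2)^(-1) · (1 − (1)/5^2)^(-1) · (1 − (-1)/7^2)^(-1) · (1 − (-1)/11^2)^(-1) · (1 − (1)/13^2)^(-1) · (1 − (1)/17^2)^(-1) · (1 − (-1)/19^2)^(-1) · (1 − (-1)/23^2)^(-1) · (1 − (1)/29^2)^(-1) · (1 − (-1)/31^2)^(-1) · (1 − (1)/37^2)^(-1) · (1 − (1)/41^2)^(-1) · (1 − (-1)/43^2)^(-1) = 11477831542914938630143/12524769798782976000000.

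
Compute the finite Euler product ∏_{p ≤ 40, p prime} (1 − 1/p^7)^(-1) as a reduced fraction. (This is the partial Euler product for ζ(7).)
∏ = 390612576496222063474132638651406606464249171649995563732972174614898335928125/387378248056510136247638717957281013418108703654497719879651674737546587052032

The primes p ≤ 40 are [2, 3, 5, 7, 11, 13, 17, 19, 23, 29, 31, 37]. For each prime, (1 − 1/p^7)^(-1) = p^7 / (p^7 − 1). The product is (1 − 1/2^7)^(-1), (1 − 1/3^7)^(-1), (1 − 1/5^7)^(-1), (1 − 1/7^7)^(-1), (1 − 1/11^7)^(-1), (1 − 1/13^7)^(-1), (1 − 1/17^7)^(-1), (1 − 1/19^7)^(-1), (1 − 1/23^7)^(-1), (1 − 1/29^7)^(-1), (1 − 1/31^7)^(-1), (1 − 1/37^7)^(-1) = ∏ p^7 / (p^7 − 1) = 390612576496222063474132638651406606464249171649995563732972174614898335928125/387378248056510136247638717957281013418108703654497719879651674737546587052032.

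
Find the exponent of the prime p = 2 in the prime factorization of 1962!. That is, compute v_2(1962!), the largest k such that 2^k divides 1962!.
v_2(1962!) = 1955

Legendre's formula: v_p(n!) = Σ_{k ≥ 1} ⌊n / p^k⌋. For p = 2, n = 1962, the terms are:
  ⌊1962/2^1⌋ = ⌊1962/2⌋ = 981
  ⌊1962/2^2⌋ = ⌊1962/4⌋ = 490
  ⌊1962/2^3⌋ = ⌊1962/8⌋ = 245
  ⌊1962/2^4⌋ = ⌊1962/16⌋ = 122
  ⌊1962/2^5⌋ = ⌊1962/32⌋ = 61
  ⌊1962/2^6⌋ = ⌊1962/64⌋ = 30
  ⌊1962/2^7⌋ = ⌊1962/128⌋ = 15
  ⌊1962/2^8⌋ = ⌊1962/256⌋ = 7
  ⌊1962/2^9⌋ = ⌊1962/512⌋ = 3
  ⌊1962/2^10⌋ = ⌊1962/1024⌋ = 1
(the next term ⌊1962/2^11⌋ = 0, terminating the sum). Summing: v_2(1962!) = 981 + 490 + 245 + 122 + 61 + 30 + 15 + 7 + 3 + 1 = 1955.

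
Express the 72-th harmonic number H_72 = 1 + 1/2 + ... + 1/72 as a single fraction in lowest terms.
H_72 = 9112469359293533278712889630349/1874681189225708508850515710400

Direct summation: H_72 = 1 + 1/2 + ... + 1/72. The least common denominator is lcm(1, ..., 72) = 5624043567677125526551547131200; over this denominator the numerator is 5624043567677125526551547131200 + 2812021783838562763275773565600 + 1874681189225708508850515710400 + 1406010891919281381637886782800 + 1124808713535425105310309426240 + 937340594612854254425257855200 + 803434795382446503793078161600 + 703005445959640690818943391400 + 624893729741902836283505236800 + 562404356767712552655154713120 + 511276687970647775141049739200 + 468670297306427127212628927600 + 432618735975163502042426702400 + 401717397691223251896539080800 + 374936237845141701770103142080 + 351502722979820345409471695700 + 330826092216301501561855713600 + 312446864870951418141752618400 + 296002293035638185607976164800 + 281202178383856276327577356560 + 267811598460815501264359387200 + 255638343985323887570524869600 + 244523633377266327241371614400 + 234335148653213563606314463800 + 224961742707085021062061885248 + 216309367987581751021213351200 + 208297909913967612094501745600 + 200858698845611625948269540400 + 193932536816452604363846452800 + 187468118922570850885051571040 + 181420760247649210533920875200 + 175751361489910172704735847850 + 170425562656882591713683246400 + 165413046108150750780927856800 + 160686959076489300758615632320 + 156223432435475709070876309200 + 152001177504787176393285057600 + 148001146517819092803988082400 + 144206245325054500680808900800 + 140601089191928138163788678280 + 137171794333588427476867003200 + 133905799230407750632179693600 + 130791710876212221547710398400 + 127819171992661943785262434800 + 124978745948380567256701047360 + 122261816688633163620685807200 + 119660501439938840990458449600 + 117167574326606781803157231900 + 114776399340349500541868308800 + 112480871353542510531030942624 + 110275364072100500520618571200 + 108154683993790875510606675600 + 106114029578813689180217870400 + 104148954956983806047250872800 + 102255337594129555028209947840 + 100429349422805812974134770200 + 98667431011879395202658721600 + 96966268408226302181923226400 + 95322772333510602144941476800 + 93734059461285425442525785520 + 92197435535690582402484379200 + 90710380123824605266960437600 + 89270532820271833754786462400 + 87875680744955086352367923925 + 86523747195032700408485340480 + 85212781328441295856841623200 + 83940948771300380993306673600 + 82706523054075375390463928400 + 81507877792422109080457204800 + 80343479538244650379307816160 + 79211881234889091923261227200 + 78111716217737854535438154600 = 27337408077880599836138668891047, so H_72 = 27337408077880599836138668891047/5624043567677125526551547131200; reducing by gcd(27337408077880599836138668891047, 5624043567677125526551547131200) = 3 gives 9112469359293533278712889630349/1874681189225708508850515710400 ≈ 4.86081. (The PNT-adjacent estimate ln(72) + γ ≈ 4.85388 matches within O(1/n).)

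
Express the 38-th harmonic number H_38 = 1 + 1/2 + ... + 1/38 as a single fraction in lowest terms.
H_38 = 2053580969474233/485721041551200

Direct summation: H_38 = 1 + 1/2 + ... + 1/38. The least common denominator is lcm(1, ..., 38) = 5342931457063200; over this denominator the numerator is 5342931457063200 + 2671465728531600 + 1780977152354400 + 1335732864265800 + 1068586291412640 + 890488576177200 + 763275922437600 + 667866432132900 + 593659050784800 + 534293145706320 + 485721041551200 + 445244288088600 + 410994727466400 + 381637961218800 + 356195430470880 + 333933216066450 + 314290085709600 + 296829525392400 + 281206918792800 + 267146572853160 + 254425307479200 + 242860520775600 + 232301367698400 + 222622144044300 + 213717258282528 + 205497363733200 + 197886350261600 + 190818980609400 + 184239015760800 + 178097715235440 + 172352627647200 + 166966608033225 + 161907013850400 + 157145042854800 + 152655184487520 + 148414762696200 + 144403552893600 + 140603459396400 = 22589390664216563, so H_38 = 22589390664216563/5342931457063200; reducing by gcd(22589390664216563, 5342931457063200) = 11 gives 2053580969474233/485721041551200 ≈ 4.22790. (The PNT-adjacent estimate ln(38) + γ ≈ 4.21480 matches within O(1/n).)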